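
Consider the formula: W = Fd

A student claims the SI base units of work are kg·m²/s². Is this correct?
Units of each symbol in W = Fd:
  F (force): kg·m/s²
  d (displacement): m

Multiplying the contributions: [kg·m/s²] · [m]
Adding exponents of each base unit: kg: 1, m: 2, s: -2
SI base units of work: kg·m²/s²

The claimed units kg·m²/s² match the derived units, so the claim is correct.

Answer: Yes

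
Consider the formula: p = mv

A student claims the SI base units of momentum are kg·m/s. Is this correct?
Units of each symbol in p = mv:
  m (mass): kg
  v (velocity): m/s

Multiplying the contributions: [kg] · [m/s]
Adding exponents of each base unit: kg: 1, m: 1, s: -1
SI base units of momentum: kg·m/s

The claimed units kg·m/s match the derived units, so the claim is correct.

Answer: Yes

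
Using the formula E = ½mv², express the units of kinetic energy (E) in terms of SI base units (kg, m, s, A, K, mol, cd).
Units of each symbol in E = ½mv²:
  m (mass): kg
  v (speed): m/s  → to the power 2, contributes m²/s²
  The factor ½ is dimensionless.

Multiplying the contributions: [kg] · [m²/s²]
Adding exponents of each base unit: kg: 1, m: 2, s: -2
SI base units of kinetic energy: kg·m²/s²

Answer: kg·m²/s²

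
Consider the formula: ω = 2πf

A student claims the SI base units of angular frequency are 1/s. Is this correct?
Units of each symbol in ω = 2πf:
  f (frequency): 1/s
  The factor 2π is dimensionless.

Multiplying the contributions: [1/s]
Adding exponents of each base unit: s: -1
SI base units of angular frequency: 1/s

The claimed units 1/s match the derived units, so the claim is correct.

Answer: Yes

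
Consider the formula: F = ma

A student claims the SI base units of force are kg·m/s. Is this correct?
Units of each symbol in F = ma:
  m (mass): kg
  a (acceleration): m/s²

Multiplying the contributions: [kg] · [m/s²]
Adding exponents of each base unit: kg: 1, m: 1, s: -2
SI base units of force: kg·m/s²

The claimed units kg·m/s (exponents kg: 1, m: 1, s: -1) do not match the derived units kg·m/s² (exponents kg: 1, m: 1, s: -2), so the claim is incorrect.

Answer: No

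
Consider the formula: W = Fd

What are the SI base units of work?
Units of each symbol in W = Fd:
  F (force): kg·m/s²
  d (displacement): m

Multiplying the contributions: [kg·m/s²] · [m]
Adding exponents of each base unit: kg: 1, m: 2, s: -2
SI base units of work: kg·m²/s²

Answer: kg·m²/s²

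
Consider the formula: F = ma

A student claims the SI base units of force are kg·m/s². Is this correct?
Units of each symbol in F = ma:
  m (mass): kg
  a (acceleration): m/s²

Multiplying the contributions: [kg] · [m/s²]
Adding exponents of each base unit: kg: 1, m: 1, s: -2
SI base units of force: kg·m/s²

The claimed units kg·m/s² match the derived units, so the claim is correct.

Answer: Yes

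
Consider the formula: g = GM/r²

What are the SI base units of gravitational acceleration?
Units of each symbol in g = GM/r²:
  G (gravitational constant): m³/(kg·s²)
  M (mass): kg
  r (distance): m  → to the power 2 in the denominator, contributes 1/m²

Multiplying the contributions: [m³/(kg·s²)] · [kg] · [1/m²]
Adding exponents of each base unit: m: 1, s: -2
SI base units of gravitational acceleration: m/s²

Answer: m/s²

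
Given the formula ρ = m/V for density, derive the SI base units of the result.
Units of each symbol in ρ = m/V:
  m (mass): kg
  V (volume): m³  → in the denominator, contributes 1/m³

Multiplying the contributions: [kg] · [1/m³]
Adding exponents of each base unit: kg: 1, m: -3
SI base units of density: kg/m³

Answer: kg/m³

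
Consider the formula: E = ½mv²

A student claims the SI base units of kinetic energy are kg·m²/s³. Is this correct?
Units of each symbol in E = ½mv²:
  m (mass): kg
  v (speed): m/s  → to the power 2, contributes m²/s²
  The factor ½ is dimensionless.

Multiplying the contributions: [kg] · [m²/s²]
Adding exponents of each base unit: kg: 1, m: 2, s: -2
SI base units of kinetic energy: kg·m²/s²

The claimed units kg·m²/s³ (exponents kg: 1, m: 2, s: -3) do not match the derived units kg·m²/s² (exponents kg: 1, m: 2, s: -2), so the claim is incorrect.

Answer: No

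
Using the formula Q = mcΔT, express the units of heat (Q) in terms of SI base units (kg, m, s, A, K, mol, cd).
Units of each symbol in Q = mcΔT:
  m (mass): kg
  c (specific heat capacity, in J/(kg·K)): m²/(s²·K)
  ΔT (temperature change): K

Multiplying the contributions: [kg] · [m²/(s²·K)] · [K]
Adding exponents of each base unit: kg: 1, m: 2, s: -2
SI base units of heat: kg·m²/s²

Answer: kg·m²/s²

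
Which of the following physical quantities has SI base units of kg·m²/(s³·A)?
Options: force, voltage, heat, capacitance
Checking the SI base units of each option:
  force (F = ma): kg·m/s²  ✗
  voltage (V = IR): kg·m²/(s³·A)  ✓ matches
  heat (Q = mcΔT): kg·m²/s²  ✗
  capacitance (C = Q/V): s⁴·A²/(kg·m²)  ✗

Only voltage has units kg·m²/(s³·A).

Answer: voltage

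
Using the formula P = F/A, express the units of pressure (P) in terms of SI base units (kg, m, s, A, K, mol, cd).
Units of each symbol in P = F/A:
  F (force): kg·m/s²
  A (area): m²  → in the denominator, contributes 1/m²

Multiplying the contributions: [kg·m/s²] · [1/m²]
Adding exponents of each base unit: kg: 1, m: -1, s: -2
SI base units of pressure: kg/(m·s²)

Answer: kg/(m·s²)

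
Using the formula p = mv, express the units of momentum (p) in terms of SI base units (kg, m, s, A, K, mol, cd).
Units of each symbol in p = mv:
  m (mass): kg
  v (velocity): m/s

Multiplying the contributions: [kg] · [m/s]
Adding exponents of each base unit: kg: 1, m: 1, s: -1
SI base units of momentum: kg·m/s

Answer: kg·m/s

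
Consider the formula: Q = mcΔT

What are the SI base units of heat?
Units of each symbol in Q = mcΔT:
  m (mass): kg
  c (specific heat capacity, in J/(kg·K)): m²/(s²·K)
  ΔT (temperature change): K

Multiplying the contributions: [kg] · [m²/(s²·K)] · [K]
Adding exponents of each base unit: kg: 1, m: 2, s: -2
SI base units of heat: kg·m²/s²

Answer: kg·m²/s²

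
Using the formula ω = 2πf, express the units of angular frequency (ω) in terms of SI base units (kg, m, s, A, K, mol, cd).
Units of each symbol in ω = 2πf:
  f (frequency): 1/s
  The factor 2π is dimensionless.

Multiplying the contributions: [1/s]
Adding exponents of each base unit: s: -1
SI base units of angular frequency: 1/s

Answer: 1/s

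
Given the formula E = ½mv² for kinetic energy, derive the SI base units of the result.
Units of each symbol in E = ½mv²:
  m (mass): kg
  v (speed): m/s  → to the power 2, contributes m²/s²
  The factor ½ is dimensionless.

Multiplying the contributions: [kg] · [m²/s²]
Adding exponents of each base unit: kg: 1, m: 2, s: -2
SI base units of kinetic energy: kg·m²/s²

Answer: kg·m²/s²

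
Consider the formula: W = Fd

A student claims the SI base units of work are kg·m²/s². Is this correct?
Units of each symbol in W = Fd:
  F (force): kg·m/s²
  d (displacement): m

Multiplying the contributions: [kg·m/s²] · [m]
Adding exponents of each base unit: kg: 1, m: 2, s: -2
SI base units of work: kg·m²/s²

The claimed units kg·m²/s² match the derived units, so the claim is correct.

Answer: Yes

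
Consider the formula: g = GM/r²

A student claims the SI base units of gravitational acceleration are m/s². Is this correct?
Units of each symbol in g = GM/r²:
  G (gravitational constant): m³/(kg·s²)
  M (mass): kg
  r (distance): m  → to the power 2 in the denominator, contributes 1/m²

Multiplying the contributions: [m³/(kg·s²)] · [kg] · [1/m²]
Adding exponents of each base unit: m: 1, s: -2
SI base units of gravitational acceleration: m/s²

The claimed units m/s² match the derived units, so the claim is correct.

Answer: Yes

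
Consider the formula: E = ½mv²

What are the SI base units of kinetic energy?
Units of each symbol in E = ½mv²:
  m (mass): kg
  v (speed): m/s  → to the power 2, contributes m²/s²
  The factor ½ is dimensionless.

Multiplying the contributions: [kg] · [m²/s²]
Adding exponents of each base unit: kg: 1, m: 2, s: -2
SI base units of kinetic energy: kg·m²/s²

Answer: kg·m²/s²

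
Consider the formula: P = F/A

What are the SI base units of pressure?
Units of each symbol in P = F/A:
  F (force): kg·m/s²
  A (area): m²  → in the denominator, contributes 1/m²

Multiplying the contributions: [kg·m/s²] · [1/m²]
Adding exponents of each base unit: kg: 1, m: -1, s: -2
SI base units of pressure: kg/(m·s²)

Answer: kg/(m·s²)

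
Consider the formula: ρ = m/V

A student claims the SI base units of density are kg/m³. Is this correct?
Units of each symbol in ρ = m/V:
  m (mass): kg
  V (volume): m³  → in the denominator, contributes 1/m³

Multiplying the contributions: [kg] · [1/m³]
Adding exponents of each base unit: kg: 1, m: -3
SI base units of density: kg/m³

The claimed units kg/m³ match the derived units, so the claim is correct.

Answer: Yes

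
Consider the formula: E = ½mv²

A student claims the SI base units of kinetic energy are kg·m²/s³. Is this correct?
Units of each symbol in E = ½mv²:
  m (mass): kg
  v (speed): m/s  → to the power 2, contributes m²/s²
  The factor ½ is dimensionless.

Multiplying the contributions: [kg] · [m²/s²]
Adding exponents of each base unit: kg: 1, m: 2, s: -2
SI base units of kinetic energy: kg·m²/s²

The claimed units kg·m²/s³ (exponents kg: 1, m: 2, s: -3) do not match the derived units kg·m²/s² (exponents kg: 1, m: 2, s: -2), so the claim is incorrect.

Answer: No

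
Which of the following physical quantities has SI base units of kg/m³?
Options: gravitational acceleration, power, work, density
Checking the SI base units of each option:
  gravitational acceleration (g = GM/r²): m/s²  ✗
  power (P = W/t): kg·m²/s³  ✗
  work (W = Fd): kg·m²/s²  ✗
  density (ρ = m/V): kg/m³  ✓ matches

Only density has units kg/m³.

Answer: density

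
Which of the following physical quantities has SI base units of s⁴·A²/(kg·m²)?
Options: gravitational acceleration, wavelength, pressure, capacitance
Checking the SI base units of each option:
  gravitational acceleration (g = GM/r²): m/s²  ✗
  wavelength (λ = v/f): m  ✗
  pressure (P = F/A): kg/(m·s²)  ✗
  capacitance (C = Q/V): s⁴·A²/(kg·m²)  ✓ matches

Only capacitance has units s⁴·A²/(kg·m²).

Answer: capacitance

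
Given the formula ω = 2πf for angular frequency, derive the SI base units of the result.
Units of each symbol in ω = 2πf:
  f (frequency): 1/s
  The factor 2π is dimensionless.

Multiplying the contributions: [1/s]
Adding exponents of each base unit: s: -1
SI base units of angular frequency: 1/s

Answer: 1/s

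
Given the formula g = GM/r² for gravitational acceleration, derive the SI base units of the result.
Units of each symbol in g = GM/r²:
  G (gravitational constant): m³/(kg·s²)
  M (mass): kg
  r (distance): m  → to the power 2 in the denominator, contributes 1/m²

Multiplying the contributions: [m³/(kg·s²)] · [kg] · [1/m²]
Adding exponents of each base unit: m: 1, s: -2
SI base units of gravitational acceleration: m/s²

Answer: m/s²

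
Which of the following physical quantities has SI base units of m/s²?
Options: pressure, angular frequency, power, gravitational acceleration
Checking the SI base units of each option:
  pressure (P = F/A): kg/(m·s²)  ✗
  angular frequency (ω = 2πf): 1/s  ✗
  power (P = W/t): kg·m²/s³  ✗
  gravitational acceleration (g = GM/r²): m/s²  ✓ matches

Only gravitational acceleration has units m/s².

Answer: gravitational acceleration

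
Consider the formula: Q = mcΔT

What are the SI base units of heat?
Units of each symbol in Q = mcΔT:
  m (mass): kg
  c (specific heat capacity, in J/(kg·K)): m²/(s²·K)
  ΔT (temperature change): K

Multiplying the contributions: [kg] · [m²/(s²·K)] · [K]
Adding exponents of each base unit: kg: 1, m: 2, s: -2
SI base units of heat: kg·m²/s²

Answer: kg·m²/s²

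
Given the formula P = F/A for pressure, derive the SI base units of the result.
Units of each symbol in P = F/A:
  F (force): kg·m/s²
  A (area): m²  → in the denominator, contributes 1/m²

Multiplying the contributions: [kg·m/s²] · [1/m²]
Adding exponents of each base unit: kg: 1, m: -1, s: -2
SI base units of pressure: kg/(m·s²)

Answer: kg/(m·s²)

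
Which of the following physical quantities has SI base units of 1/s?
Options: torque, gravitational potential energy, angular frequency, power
Checking the SI base units of each option:
  torque (τ = Fr): kg·m²/s²  ✗
  gravitational potential energy (U = -GMm/r): kg·m²/s²  ✗
  angular frequency (ω = 2πf): 1/s  ✓ matches
  power (P = W/t): kg·m²/s³  ✗

Only angular frequency has units 1/s.

Answer: angular frequency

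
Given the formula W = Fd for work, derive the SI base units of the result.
Units of each symbol in W = Fd:
  F (force): kg·m/s²
  d (displacement): m

Multiplying the contributions: [kg·m/s²] · [m]
Adding exponents of each base unit: kg: 1, m: 2, s: -2
SI base units of work: kg·m²/s²

Answer: kg·m²/s²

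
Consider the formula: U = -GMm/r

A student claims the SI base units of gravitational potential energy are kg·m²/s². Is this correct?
Units of each symbol in U = -GMm/r:
  G (gravitational constant): m³/(kg·s²)
  M (mass): kg
  m (mass): kg
  r (distance): m  → in the denominator, contributes 1/m
  The minus sign does not affect the units.

Multiplying the contributions: [m³/(kg·s²)] · [kg] · [kg] · [1/m]
Adding exponents of each base unit: kg: 1, m: 2, s: -2
SI base units of gravitational potential energy: kg·m²/s²

The claimed units kg·m²/s² match the derived units, so the claim is correct.

Answer: Yes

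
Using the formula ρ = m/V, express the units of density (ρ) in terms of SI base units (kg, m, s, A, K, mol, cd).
Units of each symbol in ρ = m/V:
  m (mass): kg
  V (volume): m³  → in the denominator, contributes 1/m³

Multiplying the contributions: [kg] · [1/m³]
Adding exponents of each base unit: kg: 1, m: -3
SI base units of density: kg/m³

Answer: kg/m³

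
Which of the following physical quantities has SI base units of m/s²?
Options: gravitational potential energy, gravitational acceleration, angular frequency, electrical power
Checking the SI base units of each option:
  gravitational potential energy (U = -GMm/r): kg·m²/s²  ✗
  gravitational acceleration (g = GM/r²): m/s²  ✓ matches
  angular frequency (ω = 2πf): 1/s  ✗
  electrical power (P = IV): kg·m²/s³  ✗

Only gravitational acceleration has units m/s².

Answer: gravitational acceleration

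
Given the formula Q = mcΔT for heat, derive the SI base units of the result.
Units of each symbol in Q = mcΔT:
  m (mass): kg
  c (specific heat capacity, in J/(kg·K)): m²/(s²·K)
  ΔT (temperature change): K

Multiplying the contributions: [kg] · [m²/(s²·K)] · [K]
Adding exponents of each base unit: kg: 1, m: 2, s: -2
SI base units of heat: kg·m²/s²

Answer: kg·m²/s²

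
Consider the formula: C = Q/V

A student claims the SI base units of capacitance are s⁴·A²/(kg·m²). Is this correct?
Units of each symbol in C = Q/V:
  Q (charge, in coulombs): s·A
  V (voltage, in volts): kg·m²/(s³·A)  → in the denominator, contributes s³·A/(kg·m²)

Multiplying the contributions: [s·A] · [s³·A/(kg·m²)]
Adding exponents of each base unit: kg: -1, m: -2, s: 4, A: 2
SI base units of capacitance: s⁴·A²/(kg·m²)

The claimed units s⁴·A²/(kg·m²) match the derived units, so the claim is correct.

Answer: Yes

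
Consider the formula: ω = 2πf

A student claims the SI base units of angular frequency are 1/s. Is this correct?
Units of each symbol in ω = 2πf:
  f (frequency): 1/s
  The factor 2π is dimensionless.

Multiplying the contributions: [1/s]
Adding exponents of each base unit: s: -1
SI base units of angular frequency: 1/s

The claimed units 1/s match the derived units, so the claim is correct.

Answer: Yes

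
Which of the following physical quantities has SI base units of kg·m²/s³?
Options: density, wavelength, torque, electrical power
Checking the SI base units of each option:
  density (ρ = m/V): kg/m³  ✗
  wavelength (λ = v/f): m  ✗
  torque (τ = Fr): kg·m²/s²  ✗
  electrical power (P = IV): kg·m²/s³  ✓ matches

Only electrical power has units kg·m²/s³.

Answer: electrical power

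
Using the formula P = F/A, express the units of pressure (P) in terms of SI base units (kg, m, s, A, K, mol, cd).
Units of each symbol in P = F/A:
  F (force): kg·m/s²
  A (area): m²  → in the denominator, contributes 1/m²

Multiplying the contributions: [kg·m/s²] · [1/m²]
Adding exponents of each base unit: kg: 1, m: -1, s: -2
SI base units of pressure: kg/(m·s²)

Answer: kg/(m·s²)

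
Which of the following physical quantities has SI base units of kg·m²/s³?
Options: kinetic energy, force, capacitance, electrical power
Checking the SI base units of each option:
  kinetic energy (E = ½mv²): kg·m²/s²  ✗
  force (F = ma): kg·m/s²  ✗
  capacitance (C = Q/V): s⁴·A²/(kg·m²)  ✗
  electrical power (P = IV): kg·m²/s³  ✓ matches

Only electrical power has units kg·m²/s³.

Answer: electrical power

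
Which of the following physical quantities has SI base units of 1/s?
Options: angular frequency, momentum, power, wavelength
Checking the SI base units of each option:
  angular frequency (ω = 2πf): 1/s  ✓ matches
  momentum (p = mv): kg·m/s  ✗
  power (P = W/t): kg·m²/s³  ✗
  wavelength (λ = v/f): m  ✗

Only angular frequency has units 1/s.

Answer: angular frequency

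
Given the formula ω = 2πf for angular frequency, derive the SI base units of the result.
Units of each symbol in ω = 2πf:
  f (frequency): 1/s
  The factor 2π is dimensionless.

Multiplying the contributions: [1/s]
Adding exponents of each base unit: s: -1
SI base units of angular frequency: 1/s

Answer: 1/s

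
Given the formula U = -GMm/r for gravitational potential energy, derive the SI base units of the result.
Units of each symbol in U = -GMm/r:
  G (gravitational constant): m³/(kg·s²)
  M (mass): kg
  m (mass): kg
  r (distance): m  → in the denominator, contributes 1/m
  The minus sign does not affect the units.

Multiplying the contributions: [m³/(kg·s²)] · [kg] · [kg] · [1/m]
Adding exponents of each base unit: kg: 1, m: 2, s: -2
SI base units of gravitational potential energy: kg·m²/s²

Answer: kg·m²/s²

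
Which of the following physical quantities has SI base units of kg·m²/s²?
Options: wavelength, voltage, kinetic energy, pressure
Checking the SI base units of each option:
  wavelength (λ = v/f): m  ✗
  voltage (V = IR): kg·m²/(s³·A)  ✗
  kinetic energy (E = ½mv²): kg·m²/s²  ✓ matches
  pressure (P = F/A): kg/(m·s²)  ✗

Only kinetic energy has units kg·m²/s².

Answer: kinetic energy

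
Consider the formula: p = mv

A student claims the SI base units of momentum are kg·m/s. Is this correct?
Units of each symbol in p = mv:
  m (mass): kg
  v (velocity): m/s

Multiplying the contributions: [kg] · [m/s]
Adding exponents of each base unit: kg: 1, m: 1, s: -1
SI base units of momentum: kg·m/s

The claimed units kg·m/s match the derived units, so the claim is correct.

Answer: Yes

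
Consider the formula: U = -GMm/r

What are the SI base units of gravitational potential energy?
Units of each symbol in U = -GMm/r:
  G (gravitational constant): m³/(kg·s²)
  M (mass): kg
  m (mass): kg
  r (distance): m  → in the denominator, contributes 1/m
  The minus sign does not affect the units.

Multiplying the contributions: [m³/(kg·s²)] · [kg] · [kg] · [1/m]
Adding exponents of each base unit: kg: 1, m: 2, s: -2
SI base units of gravitational potential energy: kg·m²/s²

Answer: kg·m²/s²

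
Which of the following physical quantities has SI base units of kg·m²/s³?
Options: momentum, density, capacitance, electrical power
Checking the SI base units of each option:
  momentum (p = mv): kg·m/s  ✗
  density (ρ = m/V): kg/m³  ✗
  capacitance (C = Q/V): s⁴·A²/(kg·m²)  ✗
  electrical power (P = IV): kg·m²/s³  ✓ matches

Only electrical power has units kg·m²/s³.

Answer: electrical power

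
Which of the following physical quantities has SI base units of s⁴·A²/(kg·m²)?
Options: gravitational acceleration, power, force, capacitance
Checking the SI base units of each option:
  gravitational acceleration (g = GM/r²): m/s²  ✗
  power (P = W/t): kg·m²/s³  ✗
  force (F = ma): kg·m/s²  ✗
  capacitance (C = Q/V): s⁴·A²/(kg·m²)  ✓ matches

Only capacitance has units s⁴·A²/(kg·m²).

Answer: capacitance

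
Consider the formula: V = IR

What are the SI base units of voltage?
Units of each symbol in V = IR:
  I (current): A
  R (resistance, in ohms): kg·m²/(s³·A²)

Multiplying the contributions: [A] · [kg·m²/(s³·A²)]
Adding exponents of each base unit: kg: 1, m: 2, s: -3, A: -1
SI base units of voltage: kg·m²/(s³·A)

Answer: kg·m²/(s³·A)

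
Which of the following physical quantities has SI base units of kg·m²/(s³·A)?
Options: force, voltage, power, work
Checking the SI base units of each option:
  force (F = ma): kg·m/s²  ✗
  voltage (V = IR): kg·m²/(s³·A)  ✓ matches
  power (P = W/t): kg·m²/s³  ✗
  work (W = Fd): kg·m²/s²  ✗

Only voltage has units kg·m²/(s³·A).

Answer: voltage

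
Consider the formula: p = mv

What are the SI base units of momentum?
Units of each symbol in p = mv:
  m (mass): kg
  v (velocity): m/s

Multiplying the contributions: [kg] · [m/s]
Adding exponents of each base unit: kg: 1, m: 1, s: -1
SI base units of momentum: kg·m/s

Answer: kg·m/s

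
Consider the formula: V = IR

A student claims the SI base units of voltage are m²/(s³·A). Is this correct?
Units of each symbol in V = IR:
  I (current): A
  R (resistance, in ohms): kg·m²/(s³·A²)

Multiplying the contributions: [A] · [kg·m²/(s³·A²)]
Adding exponents of each base unit: kg: 1, m: 2, s: -3, A: -1
SI base units of voltage: kg·m²/(s³·A)

The claimed units m²/(s³·A) (exponents m: 2, s: -3, A: -1) do not match the derived units kg·m²/(s³·A) (exponents kg: 1, m: 2, s: -3, A: -1), so the claim is incorrect.

Answer: No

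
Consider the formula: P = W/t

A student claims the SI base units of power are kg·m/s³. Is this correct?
Units of each symbol in P = W/t:
  W (work): kg·m²/s²
  t (time): s  → in the denominator, contributes 1/s

Multiplying the contributions: [kg·m²/s²] · [1/s]
Adding exponents of each base unit: kg: 1, m: 2, s: -3
SI base units of power: kg·m²/s³

The claimed units kg·m/s³ (exponents kg: 1, m: 1, s: -3) do not match the derived units kg·m²/s³ (exponents kg: 1, m: 2, s: -3), so the claim is incorrect.

Answer: No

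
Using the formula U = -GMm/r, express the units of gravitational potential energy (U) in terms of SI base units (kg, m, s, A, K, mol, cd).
Units of each symbol in U = -GMm/r:
  G (gravitational constant): m³/(kg·s²)
  M (mass): kg
  m (mass): kg
  r (distance): m  → in the denominator, contributes 1/m
  The minus sign does not affect the units.

Multiplying the contributions: [m³/(kg·s²)] · [kg] · [kg] · [1/m]
Adding exponents of each base unit: kg: 1, m: 2, s: -2
SI base units of gravitational potential energy: kg·m²/s²

Answer: kg·m²/s²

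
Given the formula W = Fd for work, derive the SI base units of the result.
Units of each symbol in W = Fd:
  F (force): kg·m/s²
  d (displacement): m

Multiplying the contributions: [kg·m/s²] · [m]
Adding exponents of each base unit: kg: 1, m: 2, s: -2
SI base units of work: kg·m²/s²

Answer: kg·m²/s²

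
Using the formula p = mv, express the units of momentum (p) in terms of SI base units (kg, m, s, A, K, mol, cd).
Units of each symbol in p = mv:
  m (mass): kg
  v (velocity): m/s

Multiplying the contributions: [kg] · [m/s]
Adding exponents of each base unit: kg: 1, m: 1, s: -1
SI base units of momentum: kg·m/s

Answer: kg·m/s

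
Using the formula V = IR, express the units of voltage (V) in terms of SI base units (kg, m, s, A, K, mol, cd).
Units of each symbol in V = IR:
  I (current): A
  R (resistance, in ohms): kg·m²/(s³·A²)

Multiplying the contributions: [A] · [kg·m²/(s³·A²)]
Adding exponents of each base unit: kg: 1, m: 2, s: -3, A: -1
SI base units of voltage: kg·m²/(s³·A)

Answer: kg·m²/(s³·A)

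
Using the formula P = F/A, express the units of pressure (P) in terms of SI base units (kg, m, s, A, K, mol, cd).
Units of each symbol in P = F/A:
  F (force): kg·m/s²
  A (area): m²  → in the denominator, contributes 1/m²

Multiplying the contributions: [kg·m/s²] · [1/m²]
Adding exponents of each base unit: kg: 1, m: -1, s: -2
SI base units of pressure: kg/(m·s²)

Answer: kg/(m·s²)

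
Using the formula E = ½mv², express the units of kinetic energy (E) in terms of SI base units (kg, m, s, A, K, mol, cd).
Units of each symbol in E = ½mv²:
  m (mass): kg
  v (speed): m/s  → to the power 2, contributes m²/s²
  The factor ½ is dimensionless.

Multiplying the contributions: [kg] · [m²/s²]
Adding exponents of each base unit: kg: 1, m: 2, s: -2
SI base units of kinetic energy: kg·m²/s²

Answer: kg·m²/s²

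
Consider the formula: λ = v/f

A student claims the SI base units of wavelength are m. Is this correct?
Units of each symbol in λ = v/f:
  v (wave speed): m/s
  f (frequency): 1/s  → in the denominator, contributes s

Multiplying the contributions: [m/s] · [s]
Adding exponents of each base unit: m: 1
SI base units of wavelength: m

The claimed units m match the derived units, so the claim is correct.

Answer: Yes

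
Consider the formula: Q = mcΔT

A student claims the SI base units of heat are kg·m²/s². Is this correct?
Units of each symbol in Q = mcΔT:
  m (mass): kg
  c (specific heat capacity, in J/(kg·K)): m²/(s²·K)
  ΔT (temperature change): K

Multiplying the contributions: [kg] · [m²/(s²·K)] · [K]
Adding exponents of each base unit: kg: 1, m: 2, s: -2
SI base units of heat: kg·m²/s²

The claimed units kg·m²/s² match the derived units, so the claim is correct.

Answer: Yes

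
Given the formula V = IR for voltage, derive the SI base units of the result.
Units of each symbol in V = IR:
  I (current): A
  R (resistance, in ohms): kg·m²/(s³·A²)

Multiplying the contributions: [A] · [kg·m²/(s³·A²)]
Adding exponents of each base unit: kg: 1, m: 2, s: -3, A: -1
SI base units of voltage: kg·m²/(s³·A)

Answer: kg·m²/(s³·A)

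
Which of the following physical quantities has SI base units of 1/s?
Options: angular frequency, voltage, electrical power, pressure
Checking the SI base units of each option:
  angular frequency (ω = 2πf): 1/s  ✓ matches
  voltage (V = IR): kg·m²/(s³·A)  ✗
  electrical power (P = IV): kg·m²/s³  ✗
  pressure (P = F/A): kg/(m·s²)  ✗

Only angular frequency has units 1/s.

Answer: angular frequency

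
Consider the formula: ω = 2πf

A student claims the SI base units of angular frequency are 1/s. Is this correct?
Units of each symbol in ω = 2πf:
  f (frequency): 1/s
  The factor 2π is dimensionless.

Multiplying the contributions: [1/s]
Adding exponents of each base unit: s: -1
SI base units of angular frequency: 1/s

The claimed units 1/s match the derived units, so the claim is correct.

Answer: Yes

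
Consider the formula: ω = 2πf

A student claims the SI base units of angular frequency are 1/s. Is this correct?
Units of each symbol in ω = 2πf:
  f (frequency): 1/s
  The factor 2π is dimensionless.

Multiplying the contributions: [1/s]
Adding exponents of each base unit: s: -1
SI base units of angular frequency: 1/s

The claimed units 1/s match the derived units, so the claim is correct.

Answer: Yes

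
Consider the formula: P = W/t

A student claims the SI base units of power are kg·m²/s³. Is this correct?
Units of each symbol in P = W/t:
  W (work): kg·m²/s²
  t (time): s  → in the denominator, contributes 1/s

Multiplying the contributions: [kg·m²/s²] · [1/s]
Adding exponents of each base unit: kg: 1, m: 2, s: -3
SI base units of power: kg·m²/s³

The claimed units kg·m²/s³ match the derived units, so the claim is correct.

Answer: Yes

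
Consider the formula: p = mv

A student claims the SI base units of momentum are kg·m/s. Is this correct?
Units of each symbol in p = mv:
  m (mass): kg
  v (velocity): m/s

Multiplying the contributions: [kg] · [m/s]
Adding exponents of each base unit: kg: 1, m: 1, s: -1
SI base units of momentum: kg·m/s

The claimed units kg·m/s match the derived units, so the claim is correct.

Answer: Yes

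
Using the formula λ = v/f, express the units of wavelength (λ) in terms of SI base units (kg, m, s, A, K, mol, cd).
Units of each symbol in λ = v/f:
  v (wave speed): m/s
  f (frequency): 1/s  → in the denominator, contributes s

Multiplying the contributions: [m/s] · [s]
Adding exponents of each base unit: m: 1
SI base units of wavelength: m

Answer: m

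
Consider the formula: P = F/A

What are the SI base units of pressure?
Units of each symbol in P = F/A:
  F (force): kg·m/s²
  A (area): m²  → in the denominator, contributes 1/m²

Multiplying the contributions: [kg·m/s²] · [1/m²]
Adding exponents of each base unit: kg: 1, m: -1, s: -2
SI base units of pressure: kg/(m·s²)

Answer: kg/(m·s²)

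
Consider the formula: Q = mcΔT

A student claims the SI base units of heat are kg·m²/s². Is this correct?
Units of each symbol in Q = mcΔT:
  m (mass): kg
  c (specific heat capacity, in J/(kg·K)): m²/(s²·K)
  ΔT (temperature change): K

Multiplying the contributions: [kg] · [m²/(s²·K)] · [K]
Adding exponents of each base unit: kg: 1, m: 2, s: -2
SI base units of heat: kg·m²/s²

The claimed units kg·m²/s² match the derived units, so the claim is correct.

Answer: Yes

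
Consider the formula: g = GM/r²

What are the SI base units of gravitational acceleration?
Units of each symbol in g = GM/r²:
  G (gravitational constant): m³/(kg·s²)
  M (mass): kg
  r (distance): m  → to the power 2 in the denominator, contributes 1/m²

Multiplying the contributions: [m³/(kg·s²)] · [kg] · [1/m²]
Adding exponents of each base unit: m: 1, s: -2
SI base units of gravitational acceleration: m/s²

Answer: m/s²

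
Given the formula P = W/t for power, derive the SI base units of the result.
Units of each symbol in P = W/t:
  W (work): kg·m²/s²
  t (time): s  → in the denominator, contributes 1/s

Multiplying the contributions: [kg·m²/s²] · [1/s]
Adding exponents of each base unit: kg: 1, m: 2, s: -3
SI base units of power: kg·m²/s³

Answer: kg·m²/s³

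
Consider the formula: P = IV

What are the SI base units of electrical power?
Units of each symbol in P = IV:
  I (current): A
  V (voltage, in volts): kg·m²/(s³·A)

Multiplying the contributions: [A] · [kg·m²/(s³·A)]
Adding exponents of each base unit: kg: 1, m: 2, s: -3
SI base units of electrical power: kg·m²/s³

Answer: kg·m²/s³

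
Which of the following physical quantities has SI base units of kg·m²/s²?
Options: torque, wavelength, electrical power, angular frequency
Checking the SI base units of each option:
  torque (τ = Fr): kg·m²/s²  ✓ matches
  wavelength (λ = v/f): m  ✗
  electrical power (P = IV): kg·m²/s³  ✗
  angular frequency (ω = 2πf): 1/s  ✗

Only torque has units kg·m²/s².

Answer: torque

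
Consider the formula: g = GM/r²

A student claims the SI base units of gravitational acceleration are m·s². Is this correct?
Units of each symbol in g = GM/r²:
  G (gravitational constant): m³/(kg·s²)
  M (mass): kg
  r (distance): m  → to the power 2 in the denominator, contributes 1/m²

Multiplying the contributions: [m³/(kg·s²)] · [kg] · [1/m²]
Adding exponents of each base unit: m: 1, s: -2
SI base units of gravitational acceleration: m/s²

The claimed units m·s² (exponents m: 1, s: 2) do not match the derived units m/s² (exponents m: 1, s: -2), so the claim is incorrect.

Answer: No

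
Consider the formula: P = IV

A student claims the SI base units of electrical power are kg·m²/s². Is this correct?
Units of each symbol in P = IV:
  I (current): A
  V (voltage, in volts): kg·m²/(s³·A)

Multiplying the contributions: [A] · [kg·m²/(s³·A)]
Adding exponents of each base unit: kg: 1, m: 2, s: -3
SI base units of electrical power: kg·m²/s³

The claimed units kg·m²/s² (exponents kg: 1, m: 2, s: -2) do not match the derived units kg·m²/s³ (exponents kg: 1, m: 2, s: -3), so the claim is incorrect.

Answer: No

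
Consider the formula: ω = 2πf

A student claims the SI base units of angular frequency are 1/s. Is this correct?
Units of each symbol in ω = 2πf:
  f (frequency): 1/s
  The factor 2π is dimensionless.

Multiplying the contributions: [1/s]
Adding exponents of each base unit: s: -1
SI base units of angular frequency: 1/s

The claimed units 1/s match the derived units, so the claim is correct.

Answer: Yes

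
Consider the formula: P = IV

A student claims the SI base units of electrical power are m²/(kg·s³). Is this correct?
Units of each symbol in P = IV:
  I (current): A
  V (voltage, in volts): kg·m²/(s³·A)

Multiplying the contributions: [A] · [kg·m²/(s³·A)]
Adding exponents of each base unit: kg: 1, m: 2, s: -3
SI base units of electrical power: kg·m²/s³

The claimed units m²/(kg·s³) (exponents kg: -1, m: 2, s: -3) do not match the derived units kg·m²/s³ (exponents kg: 1, m: 2, s: -3), so the claim is incorrect.

Answer: No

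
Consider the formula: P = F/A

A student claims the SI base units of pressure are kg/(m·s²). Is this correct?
Units of each symbol in P = F/A:
  F (force): kg·m/s²
  A (area): m²  → in the denominator, contributes 1/m²

Multiplying the contributions: [kg·m/s²] · [1/m²]
Adding exponents of each base unit: kg: 1, m: -1, s: -2
SI base units of pressure: kg/(m·s²)

The claimed units kg/(m·s²) match the derived units, so the claim is correct.

Answer: Yes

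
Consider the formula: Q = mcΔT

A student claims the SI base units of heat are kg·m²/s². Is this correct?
Units of each symbol in Q = mcΔT:
  m (mass): kg
  c (specific heat capacity, in J/(kg·K)): m²/(s²·K)
  ΔT (temperature change): K

Multiplying the contributions: [kg] · [m²/(s²·K)] · [K]
Adding exponents of each base unit: kg: 1, m: 2, s: -2
SI base units of heat: kg·m²/s²

The claimed units kg·m²/s² match the derived units, so the claim is correct.

Answer: Yes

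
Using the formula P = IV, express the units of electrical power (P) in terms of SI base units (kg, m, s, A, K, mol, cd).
Units of each symbol in P = IV:
  I (current): A
  V (voltage, in volts): kg·m²/(s³·A)

Multiplying the contributions: [A] · [kg·m²/(s³·A)]
Adding exponents of each base unit: kg: 1, m: 2, s: -3
SI base units of electrical power: kg·m²/s³

Answer: kg·m²/s³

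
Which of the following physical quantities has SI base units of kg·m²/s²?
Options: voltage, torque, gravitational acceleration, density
Checking the SI base units of each option:
  voltage (V = IR): kg·m²/(s³·A)  ✗
  torque (τ = Fr): kg·m²/s²  ✓ matches
  gravitational acceleration (g = GM/r²): m/s²  ✗
  density (ρ = m/V): kg/m³  ✗

Only torque has units kg·m²/s².

Answer: torque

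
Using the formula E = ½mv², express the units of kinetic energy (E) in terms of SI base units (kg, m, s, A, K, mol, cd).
Units of each symbol in E = ½mv²:
  m (mass): kg
  v (speed): m/s  → to the power 2, contributes m²/s²
  The factor ½ is dimensionless.

Multiplying the contributions: [kg] · [m²/s²]
Adding exponents of each base unit: kg: 1, m: 2, s: -2
SI base units of kinetic energy: kg·m²/s²

Answer: kg·m²/s²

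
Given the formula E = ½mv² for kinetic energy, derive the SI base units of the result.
Units of each symbol in E = ½mv²:
  m (mass): kg
  v (speed): m/s  → to the power 2, contributes m²/s²
  The factor ½ is dimensionless.

Multiplying the contributions: [kg] · [m²/s²]
Adding exponents of each base unit: kg: 1, m: 2, s: -2
SI base units of kinetic energy: kg·m²/s²

Answer: kg·m²/s²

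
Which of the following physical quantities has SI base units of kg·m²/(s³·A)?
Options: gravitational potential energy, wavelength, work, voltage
Checking the SI base units of each option:
  gravitational potential energy (U = -GMm/r): kg·m²/s²  ✗
  wavelength (λ = v/f): m  ✗
  work (W = Fd): kg·m²/s²  ✗
  voltage (V = IR): kg·m²/(s³·A)  ✓ matches

Only voltage has units kg·m²/(s³·A).

Answer: voltage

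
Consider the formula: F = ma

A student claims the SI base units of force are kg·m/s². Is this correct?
Units of each symbol in F = ma:
  m (mass): kg
  a (acceleration): m/s²

Multiplying the contributions: [kg] · [m/s²]
Adding exponents of each base unit: kg: 1, m: 1, s: -2
SI base units of force: kg·m/s²

The claimed units kg·m/s² match the derived units, so the claim is correct.

Answer: Yes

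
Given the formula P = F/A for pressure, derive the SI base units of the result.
Units of each symbol in P = F/A:
  F (force): kg·m/s²
  A (area): m²  → in the denominator, contributes 1/m²

Multiplying the contributions: [kg·m/s²] · [1/m²]
Adding exponents of each base unit: kg: 1, m: -1, s: -2
SI base units of pressure: kg/(m·s²)

Answer: kg/(m·s²)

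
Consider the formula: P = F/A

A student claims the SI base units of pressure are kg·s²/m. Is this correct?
Units of each symbol in P = F/A:
  F (force): kg·m/s²
  A (area): m²  → in the denominator, contributes 1/m²

Multiplying the contributions: [kg·m/s²] · [1/m²]
Adding exponents of each base unit: kg: 1, m: -1, s: -2
SI base units of pressure: kg/(m·s²)

The claimed units kg·s²/m (exponents kg: 1, m: -1, s: 2) do not match the derived units kg/(m·s²) (exponents kg: 1, m: -1, s: -2), so the claim is incorrect.

Answer: No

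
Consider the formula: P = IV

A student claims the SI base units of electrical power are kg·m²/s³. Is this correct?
Units of each symbol in P = IV:
  I (current): A
  V (voltage, in volts): kg·m²/(s³·A)

Multiplying the contributions: [A] · [kg·m²/(s³·A)]
Adding exponents of each base unit: kg: 1, m: 2, s: -3
SI base units of electrical power: kg·m²/s³

The claimed units kg·m²/s³ match the derived units, so the claim is correct.

Answer: Yes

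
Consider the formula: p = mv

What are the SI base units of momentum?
Units of each symbol in p = mv:
  m (mass): kg
  v (velocity): m/s

Multiplying the contributions: [kg] · [m/s]
Adding exponents of each base unit: kg: 1, m: 1, s: -1
SI base units of momentum: kg·m/s

Answer: kg·m/s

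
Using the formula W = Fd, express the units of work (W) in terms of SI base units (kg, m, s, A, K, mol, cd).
Units of each symbol in W = Fd:
  F (force): kg·m/s²
  d (displacement): m

Multiplying the contributions: [kg·m/s²] · [m]
Adding exponents of each base unit: kg: 1, m: 2, s: -2
SI base units of work: kg·m²/s²

Answer: kg·m²/s²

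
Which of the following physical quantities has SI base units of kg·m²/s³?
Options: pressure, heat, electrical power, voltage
Checking the SI base units of each option:
  pressure (P = F/A): kg/(m·s²)  ✗
  heat (Q = mcΔT): kg·m²/s²  ✗
  electrical power (P = IV): kg·m²/s³  ✓ matches
  voltage (V = IR): kg·m²/(s³·A)  ✗

Only electrical power has units kg·m²/s³.

Answer: electrical power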